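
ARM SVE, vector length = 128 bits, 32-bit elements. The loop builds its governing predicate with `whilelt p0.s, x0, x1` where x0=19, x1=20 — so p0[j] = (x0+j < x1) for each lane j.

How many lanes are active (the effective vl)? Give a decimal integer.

lane count: 128 div 32 = 4
active while 19+j < 20, i.e. j ∈ [0,1) capped at 4 ⇒ 1

vl = 1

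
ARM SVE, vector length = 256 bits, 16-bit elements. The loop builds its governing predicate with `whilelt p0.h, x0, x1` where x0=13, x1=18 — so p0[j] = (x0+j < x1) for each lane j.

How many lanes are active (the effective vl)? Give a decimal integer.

256-bit reg / 16-bit elem → 16 lanes
whilelt: lane j active iff 13+j < 18 → j < 5 → 5 active

vl = 5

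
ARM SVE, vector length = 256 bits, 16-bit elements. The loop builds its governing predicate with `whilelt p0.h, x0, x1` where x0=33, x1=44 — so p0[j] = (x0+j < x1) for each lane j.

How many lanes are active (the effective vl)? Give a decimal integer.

register lanes = 256/16 = 16
whilelt: lane j active iff 33+j < 44 → j < 11 → 11 active

vl = 11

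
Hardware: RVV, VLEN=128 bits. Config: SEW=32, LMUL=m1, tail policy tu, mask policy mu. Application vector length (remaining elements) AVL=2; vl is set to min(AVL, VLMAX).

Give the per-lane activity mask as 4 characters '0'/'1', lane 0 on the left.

predicate = 1100

VLMAX = VLEN×LMUL/SEW = 128×1/32 = 4
vl = min(AVL, VLMAX) = min(2, 4) = 2
bits (lane 0 leftmost): 1100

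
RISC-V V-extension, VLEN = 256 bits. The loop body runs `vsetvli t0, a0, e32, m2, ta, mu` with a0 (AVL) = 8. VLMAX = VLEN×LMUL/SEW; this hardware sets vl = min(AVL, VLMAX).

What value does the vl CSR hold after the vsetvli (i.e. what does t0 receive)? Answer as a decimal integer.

vl = 8

VLMAX = VLEN×LMUL/SEW = 256×2/32 = 16
vl ← min(8, 16) = 8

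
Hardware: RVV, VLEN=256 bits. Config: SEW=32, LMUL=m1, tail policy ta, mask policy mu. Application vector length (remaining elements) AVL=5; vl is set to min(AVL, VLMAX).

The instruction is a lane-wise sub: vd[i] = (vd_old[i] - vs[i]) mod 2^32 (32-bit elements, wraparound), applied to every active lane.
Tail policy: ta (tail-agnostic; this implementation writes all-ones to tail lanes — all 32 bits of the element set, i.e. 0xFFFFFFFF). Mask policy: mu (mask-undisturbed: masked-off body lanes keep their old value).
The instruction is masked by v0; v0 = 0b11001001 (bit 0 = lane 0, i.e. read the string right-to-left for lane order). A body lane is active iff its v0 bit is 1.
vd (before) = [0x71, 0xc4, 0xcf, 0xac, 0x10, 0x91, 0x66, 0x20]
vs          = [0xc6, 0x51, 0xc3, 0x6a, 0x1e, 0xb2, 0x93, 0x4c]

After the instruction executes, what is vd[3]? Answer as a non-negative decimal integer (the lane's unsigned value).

VLMAX = (256 × 1) / 32 = 8 lanes
AVL=5 ≤ VLMAX=8, so vl = 5
vd[0] sub(0x71,0xc6) -> 0xffffffab
vd[1] mask-off/keep -> 0xc4
vd[2] mask-off/keep -> 0xcf
vd[3] sub(0xac,0x6a) -> 0x42
vd[4] mask-off/keep -> 0x10
vd[5] tail/ones -> 0xffffffff
vd[6] tail/ones -> 0xffffffff
vd[7] tail/ones -> 0xffffffff

vd[3] = 66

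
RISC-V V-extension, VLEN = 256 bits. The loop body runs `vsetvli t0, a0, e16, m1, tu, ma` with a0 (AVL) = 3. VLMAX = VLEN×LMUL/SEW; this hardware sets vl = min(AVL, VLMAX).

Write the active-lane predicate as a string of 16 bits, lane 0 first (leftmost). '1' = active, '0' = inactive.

lanes per group: 256·1/16 = 16
AVL=3 ≤ VLMAX=16, so vl = 3
bits (lane 0 leftmost): 1110000000000000

predicate = 1110000000000000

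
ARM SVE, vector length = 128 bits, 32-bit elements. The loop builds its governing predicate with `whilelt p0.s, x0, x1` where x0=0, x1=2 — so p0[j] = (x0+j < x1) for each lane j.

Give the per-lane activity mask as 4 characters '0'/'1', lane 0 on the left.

128-bit reg / 32-bit elem → 4 lanes
active while 0+j < 2, i.e. j ∈ [0,2) capped at 4 ⇒ 2
bits (lane 0 leftmost): 1100

predicate = 1100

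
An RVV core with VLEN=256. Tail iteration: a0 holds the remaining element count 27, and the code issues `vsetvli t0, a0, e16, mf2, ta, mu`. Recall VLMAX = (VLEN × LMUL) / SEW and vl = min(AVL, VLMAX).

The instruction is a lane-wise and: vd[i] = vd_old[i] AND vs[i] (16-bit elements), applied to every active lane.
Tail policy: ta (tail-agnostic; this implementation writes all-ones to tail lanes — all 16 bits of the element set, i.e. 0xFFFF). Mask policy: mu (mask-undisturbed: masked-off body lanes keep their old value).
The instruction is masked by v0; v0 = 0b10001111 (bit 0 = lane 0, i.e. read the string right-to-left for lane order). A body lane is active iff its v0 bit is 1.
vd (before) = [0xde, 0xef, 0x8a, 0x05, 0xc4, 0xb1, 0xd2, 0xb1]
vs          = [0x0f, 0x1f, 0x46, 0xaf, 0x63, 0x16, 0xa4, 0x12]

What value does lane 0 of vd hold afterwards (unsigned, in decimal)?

vd[0] = 14

VLMAX = VLEN×LMUL/SEW = 256×1/2/16 = 8
vl ← min(27, 8) = 8
[0] and(0xde,0x0f) = 0x0e
[1] and(0xef,0x1f) = 0x0f
[2] and(0x8a,0x46) = 0x02
[3] and(0x05,0xaf) = 0x05
[4] mask-off/keep = 0xc4
[5] mask-off/keep = 0xb1
[6] mask-off/keep = 0xd2
[7] and(0xb1,0x12) = 0x10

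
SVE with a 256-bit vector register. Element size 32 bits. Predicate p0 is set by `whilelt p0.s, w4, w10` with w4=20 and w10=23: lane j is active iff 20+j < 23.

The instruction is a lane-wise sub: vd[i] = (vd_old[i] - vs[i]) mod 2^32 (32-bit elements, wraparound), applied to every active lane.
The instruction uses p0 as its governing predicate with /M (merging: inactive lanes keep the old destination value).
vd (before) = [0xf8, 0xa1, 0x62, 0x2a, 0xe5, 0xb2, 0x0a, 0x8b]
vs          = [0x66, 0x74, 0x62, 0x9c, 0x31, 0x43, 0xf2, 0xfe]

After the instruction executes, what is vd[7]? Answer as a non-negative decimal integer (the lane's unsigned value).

256-bit reg / 32-bit elem → 8 lanes
whilelt: lane j active iff 20+j < 23 → j < 3 → 3 active
vd[0] sub(0xf8,0x66) -> 0x92
vd[1] sub(0xa1,0x74) -> 0x2d
vd[2] sub(0x62,0x62) -> 0x00
vd[3] tail/keep -> 0x2a
vd[4] tail/keep -> 0xe5
vd[5] tail/keep -> 0xb2
vd[6] tail/keep -> 0x0a
vd[7] tail/keep -> 0x8b

vd[7] = 139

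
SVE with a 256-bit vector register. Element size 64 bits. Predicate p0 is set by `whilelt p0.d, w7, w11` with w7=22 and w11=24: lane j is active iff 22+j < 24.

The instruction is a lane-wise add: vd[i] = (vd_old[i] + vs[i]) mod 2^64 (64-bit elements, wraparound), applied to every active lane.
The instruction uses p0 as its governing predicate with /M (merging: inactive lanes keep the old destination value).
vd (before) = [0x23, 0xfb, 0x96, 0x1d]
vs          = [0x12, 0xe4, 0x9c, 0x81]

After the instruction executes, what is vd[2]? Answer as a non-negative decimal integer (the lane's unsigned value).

vd[2] = 150

lane count: 256 div 64 = 4
p0[j] = (22+j < 24); true for j=0..1 → 2 lanes set
[0] add(0x23,0x12) = 0x35
[1] add(0xfb,0xe4) = 0x1df
[2] tail/keep = 0x96
[3] tail/keep = 0x1d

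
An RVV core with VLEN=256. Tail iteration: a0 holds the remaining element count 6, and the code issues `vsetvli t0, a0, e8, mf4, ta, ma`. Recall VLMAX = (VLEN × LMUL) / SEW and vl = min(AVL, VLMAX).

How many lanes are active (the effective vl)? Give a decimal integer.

vl = 6

lanes per group: 256·1/4/8 = 8
vl ← min(6, 8) = 6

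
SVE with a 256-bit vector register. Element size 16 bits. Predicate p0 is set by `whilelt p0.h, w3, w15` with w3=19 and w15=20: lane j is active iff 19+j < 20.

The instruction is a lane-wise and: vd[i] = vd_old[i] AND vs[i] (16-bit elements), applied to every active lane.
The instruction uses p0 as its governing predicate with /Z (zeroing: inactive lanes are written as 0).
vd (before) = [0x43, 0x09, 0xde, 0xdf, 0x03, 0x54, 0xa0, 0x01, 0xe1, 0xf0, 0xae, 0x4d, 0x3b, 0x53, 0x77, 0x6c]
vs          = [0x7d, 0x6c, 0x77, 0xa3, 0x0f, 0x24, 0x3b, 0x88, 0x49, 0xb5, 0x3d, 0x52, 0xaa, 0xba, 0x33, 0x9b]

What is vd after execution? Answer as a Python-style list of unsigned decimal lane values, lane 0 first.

register lanes = 256/16 = 16
p0[j] = (19+j < 20); true for j=0..0 → 1 lanes set
[0] and(0x43,0x7d) = 0x41
[1] tail/zero = 0x00
[2] tail/zero = 0x00
[3] tail/zero = 0x00
[4] tail/zero = 0x00
[5] tail/zero = 0x00
[6] tail/zero = 0x00
[7] tail/zero = 0x00
[8] tail/zero = 0x00
[9] tail/zero = 0x00
[10] tail/zero = 0x00
[11] tail/zero = 0x00
[12] tail/zero = 0x00
[13] tail/zero = 0x00
[14] tail/zero = 0x00
[15] tail/zero = 0x00

vd = [65, 0, 0, 0, 0, 0, 0, 0, 0, 0, 0, 0, 0, 0, 0, 0]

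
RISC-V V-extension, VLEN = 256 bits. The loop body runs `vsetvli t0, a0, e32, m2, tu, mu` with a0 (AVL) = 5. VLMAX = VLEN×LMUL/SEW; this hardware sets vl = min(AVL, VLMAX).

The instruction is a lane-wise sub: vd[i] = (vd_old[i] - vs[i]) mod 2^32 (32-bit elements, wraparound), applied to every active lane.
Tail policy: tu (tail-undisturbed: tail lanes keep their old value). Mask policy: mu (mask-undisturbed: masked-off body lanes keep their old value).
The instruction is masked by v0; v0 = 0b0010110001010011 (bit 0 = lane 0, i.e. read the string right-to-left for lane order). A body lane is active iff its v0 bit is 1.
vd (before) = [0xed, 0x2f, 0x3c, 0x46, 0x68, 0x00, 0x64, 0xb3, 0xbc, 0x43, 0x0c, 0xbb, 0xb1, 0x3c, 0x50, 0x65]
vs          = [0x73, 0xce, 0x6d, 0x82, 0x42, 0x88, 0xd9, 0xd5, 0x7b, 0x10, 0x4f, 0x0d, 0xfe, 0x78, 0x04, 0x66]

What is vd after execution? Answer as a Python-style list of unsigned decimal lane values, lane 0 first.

vd = [122, 4294967137, 60, 70, 38, 0, 100, 179, 188, 67, 12, 187, 177, 60, 80, 101]

VLMAX = (256 × 2) / 32 = 16 lanes
vl ← min(5, 16) = 5
[0] sub(0xed,0x73) = 0x7a
[1] sub(0x2f,0xce) = 0xffffff61
[2] mask-off/keep = 0x3c
[3] mask-off/keep = 0x46
[4] sub(0x68,0x42) = 0x26
[5] tail/keep = 0x00
[6] tail/keep = 0x64
[7] tail/keep = 0xb3
[8] tail/keep = 0xbc
[9] tail/keep = 0x43
[10] tail/keep = 0x0c
[11] tail/keep = 0xbb
[12] tail/keep = 0xb1
[13] tail/keep = 0x3c
[14] tail/keep = 0x50
[15] tail/keep = 0x65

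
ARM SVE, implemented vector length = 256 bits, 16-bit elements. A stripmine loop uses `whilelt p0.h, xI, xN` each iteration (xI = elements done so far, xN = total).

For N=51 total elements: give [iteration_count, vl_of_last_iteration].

[iterations, last_vl] = [4, 3]

lane count: 256 div 16 = 16
51 elements at 16/iter → 4 passes, remainder 3 on the last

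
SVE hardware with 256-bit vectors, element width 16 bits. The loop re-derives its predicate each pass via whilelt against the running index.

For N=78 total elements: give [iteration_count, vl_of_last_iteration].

register lanes = 256/16 = 16
iterations = ceil(78/16) = 5; final-pass vl = 14

[iterations, last_vl] = [5, 14]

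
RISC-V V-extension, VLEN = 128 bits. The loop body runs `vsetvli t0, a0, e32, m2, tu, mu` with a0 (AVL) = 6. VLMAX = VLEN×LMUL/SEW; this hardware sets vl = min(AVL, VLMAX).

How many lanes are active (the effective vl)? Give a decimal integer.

lanes per group: 128·2/32 = 8
vl ← min(6, 8) = 6

vl = 6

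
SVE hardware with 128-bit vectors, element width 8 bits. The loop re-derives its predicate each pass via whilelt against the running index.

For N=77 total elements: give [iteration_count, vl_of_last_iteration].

lane count: 128 div 8 = 16
77 elements at 16/iter → 5 passes, remainder 13 on the last

[iterations, last_vl] = [5, 13]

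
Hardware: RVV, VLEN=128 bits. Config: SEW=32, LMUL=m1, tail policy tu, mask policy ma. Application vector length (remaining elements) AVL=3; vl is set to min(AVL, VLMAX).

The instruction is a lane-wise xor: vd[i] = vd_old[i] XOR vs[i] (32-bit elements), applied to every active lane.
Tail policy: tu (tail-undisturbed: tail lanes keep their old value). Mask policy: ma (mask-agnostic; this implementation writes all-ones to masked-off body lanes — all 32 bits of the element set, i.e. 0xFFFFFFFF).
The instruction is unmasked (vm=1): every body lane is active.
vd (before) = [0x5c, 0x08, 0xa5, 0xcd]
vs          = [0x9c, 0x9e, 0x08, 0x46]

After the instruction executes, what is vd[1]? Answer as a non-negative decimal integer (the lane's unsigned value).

VLMAX = (128 × 1) / 32 = 4 lanes
AVL=3 ≤ VLMAX=4, so vl = 3
vd[0] xor(0x5c,0x9c) -> 0xc0
vd[1] xor(0x08,0x9e) -> 0x96
vd[2] xor(0xa5,0x08) -> 0xad
vd[3] tail/keep -> 0xcd

vd[1] = 150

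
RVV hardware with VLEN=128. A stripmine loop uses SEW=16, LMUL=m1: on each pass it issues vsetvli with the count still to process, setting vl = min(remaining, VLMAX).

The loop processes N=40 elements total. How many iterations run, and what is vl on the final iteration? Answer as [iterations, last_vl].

VLMAX = (128 × 1) / 16 = 8 lanes
N=40: ⌈40/8⌉ = 5 iters; last vl = 40 − 4×8 = 8

[iterations, last_vl] = [5, 8]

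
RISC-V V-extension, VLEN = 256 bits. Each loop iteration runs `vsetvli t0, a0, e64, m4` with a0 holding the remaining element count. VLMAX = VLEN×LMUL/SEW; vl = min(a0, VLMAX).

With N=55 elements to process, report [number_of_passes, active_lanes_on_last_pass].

[iterations, last_vl] = [4, 7]

VLMAX = VLEN×LMUL/SEW = 256×4/64 = 16
iterations = ceil(55/16) = 4; final-pass vl = 7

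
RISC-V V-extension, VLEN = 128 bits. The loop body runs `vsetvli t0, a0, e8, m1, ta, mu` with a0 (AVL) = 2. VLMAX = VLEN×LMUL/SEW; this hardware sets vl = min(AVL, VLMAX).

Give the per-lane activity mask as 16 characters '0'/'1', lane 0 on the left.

VLMAX = (128 × 1) / 8 = 16 lanes
AVL=2 ≤ VLMAX=16, so vl = 2
bits (lane 0 leftmost): 1100000000000000

predicate = 1100000000000000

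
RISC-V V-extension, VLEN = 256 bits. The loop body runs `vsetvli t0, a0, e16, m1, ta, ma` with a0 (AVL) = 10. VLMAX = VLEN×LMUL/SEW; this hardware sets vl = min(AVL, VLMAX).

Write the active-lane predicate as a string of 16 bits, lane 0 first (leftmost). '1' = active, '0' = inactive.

predicate = 1111111111000000

VLMAX = VLEN×LMUL/SEW = 256×1/16 = 16
vl ← min(10, 16) = 10
bits (lane 0 leftmost): 1111111111000000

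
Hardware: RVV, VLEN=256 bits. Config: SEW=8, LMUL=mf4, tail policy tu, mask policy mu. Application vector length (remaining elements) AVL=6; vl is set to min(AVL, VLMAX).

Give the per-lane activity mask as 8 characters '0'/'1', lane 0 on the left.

predicate = 11111100

lanes per group: 256·1/4/8 = 8
AVL=6 ≤ VLMAX=8, so vl = 6
bits (lane 0 leftmost): 11111100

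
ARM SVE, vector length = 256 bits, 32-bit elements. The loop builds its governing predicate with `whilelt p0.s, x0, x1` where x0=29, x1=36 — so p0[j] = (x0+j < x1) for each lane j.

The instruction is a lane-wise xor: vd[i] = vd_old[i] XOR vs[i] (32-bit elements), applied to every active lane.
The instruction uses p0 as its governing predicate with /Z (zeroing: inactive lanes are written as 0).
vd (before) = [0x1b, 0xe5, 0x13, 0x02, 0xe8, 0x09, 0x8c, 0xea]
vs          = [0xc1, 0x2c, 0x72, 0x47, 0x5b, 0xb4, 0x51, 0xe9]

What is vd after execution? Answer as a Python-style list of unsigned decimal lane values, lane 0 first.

vd = [218, 201, 97, 69, 179, 189, 221, 0]

256-bit reg / 32-bit elem → 8 lanes
active while 29+j < 36, i.e. j ∈ [0,7) capped at 8 ⇒ 7
vd[0] xor(0x1b,0xc1) -> 0xda
vd[1] xor(0xe5,0x2c) -> 0xc9
vd[2] xor(0x13,0x72) -> 0x61
vd[3] xor(0x02,0x47) -> 0x45
vd[4] xor(0xe8,0x5b) -> 0xb3
vd[5] xor(0x09,0xb4) -> 0xbd
vd[6] xor(0x8c,0x51) -> 0xdd
vd[7] tail/zero -> 0x00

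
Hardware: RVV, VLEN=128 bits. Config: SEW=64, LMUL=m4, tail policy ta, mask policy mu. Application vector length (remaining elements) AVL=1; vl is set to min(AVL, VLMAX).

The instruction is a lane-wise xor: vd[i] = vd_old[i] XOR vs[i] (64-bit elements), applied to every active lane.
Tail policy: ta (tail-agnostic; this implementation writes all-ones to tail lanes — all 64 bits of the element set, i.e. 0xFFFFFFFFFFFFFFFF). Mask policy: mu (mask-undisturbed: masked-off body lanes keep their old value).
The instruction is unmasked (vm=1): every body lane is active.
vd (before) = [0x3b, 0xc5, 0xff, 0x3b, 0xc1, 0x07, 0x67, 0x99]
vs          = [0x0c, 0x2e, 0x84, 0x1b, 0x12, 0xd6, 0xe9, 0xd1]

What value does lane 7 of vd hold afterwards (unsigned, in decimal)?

lanes per group: 128·4/64 = 8
vl ← min(1, 8) = 1
vd[0] xor(0x3b,0x0c) -> 0x37
vd[1] tail/ones -> 0xffffffffffffffff
vd[2] tail/ones -> 0xffffffffffffffff
vd[3] tail/ones -> 0xffffffffffffffff
vd[4] tail/ones -> 0xffffffffffffffff
vd[5] tail/ones -> 0xffffffffffffffff
vd[6] tail/ones -> 0xffffffffffffffff
vd[7] tail/ones -> 0xffffffffffffffff

vd[7] = 18446744073709551615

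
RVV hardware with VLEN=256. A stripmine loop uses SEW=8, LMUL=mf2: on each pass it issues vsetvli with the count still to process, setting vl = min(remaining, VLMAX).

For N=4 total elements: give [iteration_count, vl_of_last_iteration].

lanes per group: 256·1/2/8 = 16
N=4: ⌈4/16⌉ = 1 iters; last vl = 4 − 0×16 = 4

[iterations, last_vl] = [1, 4]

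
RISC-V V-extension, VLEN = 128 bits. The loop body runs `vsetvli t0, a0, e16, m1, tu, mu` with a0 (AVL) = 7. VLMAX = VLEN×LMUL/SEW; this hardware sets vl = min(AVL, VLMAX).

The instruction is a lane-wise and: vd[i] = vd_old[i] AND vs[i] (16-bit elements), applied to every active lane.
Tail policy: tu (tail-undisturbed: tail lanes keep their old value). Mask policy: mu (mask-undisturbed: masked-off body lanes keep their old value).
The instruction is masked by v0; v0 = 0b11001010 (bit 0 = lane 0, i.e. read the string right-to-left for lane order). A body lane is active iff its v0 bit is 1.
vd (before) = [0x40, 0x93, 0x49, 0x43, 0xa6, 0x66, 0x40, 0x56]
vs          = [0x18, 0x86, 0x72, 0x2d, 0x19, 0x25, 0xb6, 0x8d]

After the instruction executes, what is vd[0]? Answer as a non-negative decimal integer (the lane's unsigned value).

vd[0] = 64

VLMAX = (128 × 1) / 16 = 8 lanes
AVL=7 ≤ VLMAX=8, so vl = 7
[0] mask-off/keep = 0x40
[1] and(0x93,0x86) = 0x82
[2] mask-off/keep = 0x49
[3] and(0x43,0x2d) = 0x01
[4] mask-off/keep = 0xa6
[5] mask-off/keep = 0x66
[6] and(0x40,0xb6) = 0x00
[7] tail/keep = 0x56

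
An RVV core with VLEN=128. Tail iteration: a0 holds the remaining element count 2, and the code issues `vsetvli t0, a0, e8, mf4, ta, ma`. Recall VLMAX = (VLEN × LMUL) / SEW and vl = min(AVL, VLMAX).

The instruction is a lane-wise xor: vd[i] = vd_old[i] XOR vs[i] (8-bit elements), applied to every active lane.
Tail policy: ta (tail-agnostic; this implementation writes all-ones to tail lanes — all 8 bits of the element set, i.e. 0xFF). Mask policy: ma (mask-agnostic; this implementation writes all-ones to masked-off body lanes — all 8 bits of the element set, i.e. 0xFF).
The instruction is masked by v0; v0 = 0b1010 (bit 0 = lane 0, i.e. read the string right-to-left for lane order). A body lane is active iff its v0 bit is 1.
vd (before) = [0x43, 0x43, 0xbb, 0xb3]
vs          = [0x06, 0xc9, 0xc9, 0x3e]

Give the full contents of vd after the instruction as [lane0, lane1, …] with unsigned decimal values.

lanes per group: 128·1/4/8 = 4
vl ← min(2, 4) = 2
lane  0: mask-off/ones ⇒ 0xff
lane  1: xor(0x43,0xc9) ⇒ 0x8a
lane  2: tail/ones ⇒ 0xff
lane  3: tail/ones ⇒ 0xff

vd = [255, 138, 255, 255]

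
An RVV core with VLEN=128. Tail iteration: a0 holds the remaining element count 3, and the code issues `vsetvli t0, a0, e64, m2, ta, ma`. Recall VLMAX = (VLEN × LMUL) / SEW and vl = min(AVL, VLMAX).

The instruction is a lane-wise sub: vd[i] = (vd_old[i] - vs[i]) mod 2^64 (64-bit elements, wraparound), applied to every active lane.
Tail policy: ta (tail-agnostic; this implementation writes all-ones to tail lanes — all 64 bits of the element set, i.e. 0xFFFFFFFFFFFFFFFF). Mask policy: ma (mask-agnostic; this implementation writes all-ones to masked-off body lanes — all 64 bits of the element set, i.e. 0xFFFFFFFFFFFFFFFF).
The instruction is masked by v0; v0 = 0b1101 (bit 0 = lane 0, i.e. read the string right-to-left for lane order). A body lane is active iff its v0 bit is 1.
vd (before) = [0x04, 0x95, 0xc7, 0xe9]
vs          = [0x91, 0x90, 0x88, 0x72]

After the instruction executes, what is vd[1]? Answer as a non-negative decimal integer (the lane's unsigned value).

vd[1] = 18446744073709551615

VLMAX = VLEN×LMUL/SEW = 128×2/64 = 4
vl = min(AVL, VLMAX) = min(3, 4) = 3
  i=0: sub(0x04,0x91) → 18446744073709551475
  i=1: mask-off/ones → 18446744073709551615
  i=2: sub(0xc7,0x88) → 63
  i=3: tail/ones → 18446744073709551615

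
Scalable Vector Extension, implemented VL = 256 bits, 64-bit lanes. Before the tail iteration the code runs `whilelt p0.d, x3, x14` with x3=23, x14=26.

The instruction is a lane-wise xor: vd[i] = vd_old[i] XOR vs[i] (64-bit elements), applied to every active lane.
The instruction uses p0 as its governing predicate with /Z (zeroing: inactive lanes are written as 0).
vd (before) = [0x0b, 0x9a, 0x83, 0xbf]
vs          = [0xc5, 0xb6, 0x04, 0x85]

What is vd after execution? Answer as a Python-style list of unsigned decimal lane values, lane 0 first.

vd = [206, 44, 135, 0]

256-bit reg / 64-bit elem → 4 lanes
p0[j] = (23+j < 26); true for j=0..2 → 3 lanes set
[0] xor(0x0b,0xc5) = 0xce
[1] xor(0x9a,0xb6) = 0x2c
[2] xor(0x83,0x04) = 0x87
[3] tail/zero = 0x00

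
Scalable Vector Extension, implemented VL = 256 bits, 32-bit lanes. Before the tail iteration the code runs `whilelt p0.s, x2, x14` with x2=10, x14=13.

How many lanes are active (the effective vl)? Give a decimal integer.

256-bit reg / 32-bit elem → 8 lanes
whilelt: lane j active iff 10+j < 13 → j < 3 → 3 active

vl = 3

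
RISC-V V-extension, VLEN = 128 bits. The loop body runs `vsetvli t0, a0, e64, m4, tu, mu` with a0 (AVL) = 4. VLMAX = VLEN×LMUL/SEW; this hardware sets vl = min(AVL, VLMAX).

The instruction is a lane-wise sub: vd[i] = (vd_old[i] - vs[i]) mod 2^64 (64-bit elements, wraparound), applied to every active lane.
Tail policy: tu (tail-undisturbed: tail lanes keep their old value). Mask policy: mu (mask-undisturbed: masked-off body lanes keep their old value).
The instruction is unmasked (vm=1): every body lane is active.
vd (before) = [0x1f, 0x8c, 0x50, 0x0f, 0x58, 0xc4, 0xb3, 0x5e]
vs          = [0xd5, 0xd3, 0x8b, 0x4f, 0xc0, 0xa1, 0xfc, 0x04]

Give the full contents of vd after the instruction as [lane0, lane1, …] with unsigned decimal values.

VLMAX = (128 × 4) / 64 = 8 lanes
vl = min(AVL, VLMAX) = min(4, 8) = 4
  i=0: sub(0x1f,0xd5) → 18446744073709551434
  i=1: sub(0x8c,0xd3) → 18446744073709551545
  i=2: sub(0x50,0x8b) → 18446744073709551557
  i=3: sub(0x0f,0x4f) → 18446744073709551552
  i=4: tail/keep → 88
  i=5: tail/keep → 196
  i=6: tail/keep → 179
  i=7: tail/keep → 94

vd = [18446744073709551434, 18446744073709551545, 18446744073709551557, 18446744073709551552, 88, 196, 179, 94]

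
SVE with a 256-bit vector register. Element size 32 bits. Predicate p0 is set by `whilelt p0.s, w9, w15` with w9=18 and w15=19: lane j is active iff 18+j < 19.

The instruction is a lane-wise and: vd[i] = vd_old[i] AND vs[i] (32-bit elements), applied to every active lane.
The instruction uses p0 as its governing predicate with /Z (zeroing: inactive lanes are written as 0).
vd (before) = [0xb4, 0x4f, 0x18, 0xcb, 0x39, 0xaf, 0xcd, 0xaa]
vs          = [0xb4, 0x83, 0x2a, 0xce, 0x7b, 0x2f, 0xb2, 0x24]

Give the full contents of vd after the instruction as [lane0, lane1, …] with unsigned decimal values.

vd = [180, 0, 0, 0, 0, 0, 0, 0]

256-bit reg / 32-bit elem → 8 lanes
active while 18+j < 19, i.e. j ∈ [0,1) capped at 8 ⇒ 1
vd[0] and(0xb4,0xb4) -> 0xb4
vd[1] tail/zero -> 0x00
vd[2] tail/zero -> 0x00
vd[3] tail/zero -> 0x00
vd[4] tail/zero -> 0x00
vd[5] tail/zero -> 0x00
vd[6] tail/zero -> 0x00
vd[7] tail/zero -> 0x00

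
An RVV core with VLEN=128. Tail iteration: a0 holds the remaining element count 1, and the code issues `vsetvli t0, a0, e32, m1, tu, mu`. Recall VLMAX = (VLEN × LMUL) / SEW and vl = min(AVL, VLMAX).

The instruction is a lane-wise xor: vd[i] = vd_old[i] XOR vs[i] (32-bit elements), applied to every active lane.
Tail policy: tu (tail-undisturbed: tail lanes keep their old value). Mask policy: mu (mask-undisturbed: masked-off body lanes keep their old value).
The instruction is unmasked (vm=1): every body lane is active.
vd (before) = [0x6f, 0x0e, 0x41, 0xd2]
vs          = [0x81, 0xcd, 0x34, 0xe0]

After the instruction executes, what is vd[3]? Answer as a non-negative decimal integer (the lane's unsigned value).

VLMAX = (128 × 1) / 32 = 4 lanes
vl ← min(1, 4) = 1
lane  0: xor(0x6f,0x81) ⇒ 0xee
lane  1: tail/keep ⇒ 0x0e
lane  2: tail/keep ⇒ 0x41
lane  3: tail/keep ⇒ 0xd2

vd[3] = 210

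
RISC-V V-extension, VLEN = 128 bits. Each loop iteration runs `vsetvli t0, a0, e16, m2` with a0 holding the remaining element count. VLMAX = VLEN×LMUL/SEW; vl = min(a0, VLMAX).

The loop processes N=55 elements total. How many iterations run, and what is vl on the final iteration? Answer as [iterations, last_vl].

lanes per group: 128·2/16 = 16
55 elements at 16/iter → 4 passes, remainder 7 on the last

[iterations, last_vl] = [4, 7]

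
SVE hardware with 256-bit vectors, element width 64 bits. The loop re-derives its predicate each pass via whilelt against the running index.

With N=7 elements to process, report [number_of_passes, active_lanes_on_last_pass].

256-bit reg / 64-bit elem → 4 lanes
iterations = ceil(7/4) = 2; final-pass vl = 3

[iterations, last_vl] = [2, 3]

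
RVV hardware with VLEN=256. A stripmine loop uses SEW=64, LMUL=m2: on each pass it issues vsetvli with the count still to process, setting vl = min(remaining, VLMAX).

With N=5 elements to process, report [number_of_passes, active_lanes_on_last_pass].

VLMAX = VLEN×LMUL/SEW = 256×2/64 = 8
5 elements at 8/iter → 1 passes, remainder 5 on the last

[iterations, last_vl] = [1, 5]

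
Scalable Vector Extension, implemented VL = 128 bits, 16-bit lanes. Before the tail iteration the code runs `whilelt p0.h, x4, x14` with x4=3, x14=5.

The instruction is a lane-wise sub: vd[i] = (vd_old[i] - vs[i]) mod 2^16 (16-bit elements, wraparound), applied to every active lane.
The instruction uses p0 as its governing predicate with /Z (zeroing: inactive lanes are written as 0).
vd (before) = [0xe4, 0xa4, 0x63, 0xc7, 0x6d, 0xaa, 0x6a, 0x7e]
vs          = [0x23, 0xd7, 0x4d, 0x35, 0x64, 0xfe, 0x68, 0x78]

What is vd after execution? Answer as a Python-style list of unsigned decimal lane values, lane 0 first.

vd = [193, 65485, 0, 0, 0, 0, 0, 0]

128-bit reg / 16-bit elem → 8 lanes
p0[j] = (3+j < 5); true for j=0..1 → 2 lanes set
vd[0] sub(0xe4,0x23) -> 0xc1
vd[1] sub(0xa4,0xd7) -> 0xffcd
vd[2] tail/zero -> 0x00
vd[3] tail/zero -> 0x00
vd[4] tail/zero -> 0x00
vd[5] tail/zero -> 0x00
vd[6] tail/zero -> 0x00
vd[7] tail/zero -> 0x00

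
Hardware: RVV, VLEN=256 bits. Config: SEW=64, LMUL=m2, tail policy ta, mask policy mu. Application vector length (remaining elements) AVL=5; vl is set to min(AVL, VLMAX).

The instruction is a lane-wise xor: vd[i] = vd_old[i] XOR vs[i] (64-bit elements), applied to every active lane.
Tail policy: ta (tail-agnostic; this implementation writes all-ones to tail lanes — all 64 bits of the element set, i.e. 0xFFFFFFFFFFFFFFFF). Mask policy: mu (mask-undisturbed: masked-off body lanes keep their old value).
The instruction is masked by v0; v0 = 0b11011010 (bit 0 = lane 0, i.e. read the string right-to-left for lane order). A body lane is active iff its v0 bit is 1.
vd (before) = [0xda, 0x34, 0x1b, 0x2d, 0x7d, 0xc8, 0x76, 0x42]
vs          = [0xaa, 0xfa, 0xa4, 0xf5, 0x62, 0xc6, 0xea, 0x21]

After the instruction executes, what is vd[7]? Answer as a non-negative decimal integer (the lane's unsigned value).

vd[7] = 18446744073709551615

VLMAX = VLEN×LMUL/SEW = 256×2/64 = 8
vl ← min(5, 8) = 5
lane  0: mask-off/keep ⇒ 0xda
lane  1: xor(0x34,0xfa) ⇒ 0xce
lane  2: mask-off/keep ⇒ 0x1b
lane  3: xor(0x2d,0xf5) ⇒ 0xd8
lane  4: xor(0x7d,0x62) ⇒ 0x1f
lane  5: tail/ones ⇒ 0xffffffffffffffff
lane  6: tail/ones ⇒ 0xffffffffffffffff
lane  7: tail/ones ⇒ 0xffffffffffffffff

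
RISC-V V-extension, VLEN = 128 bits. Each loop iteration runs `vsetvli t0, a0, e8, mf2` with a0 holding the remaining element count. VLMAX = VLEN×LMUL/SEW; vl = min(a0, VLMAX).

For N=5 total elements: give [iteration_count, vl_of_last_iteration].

[iterations, last_vl] = [1, 5]

VLMAX = VLEN×LMUL/SEW = 128×1/2/8 = 8
N=5: ⌈5/8⌉ = 1 iters; last vl = 5 − 0×8 = 5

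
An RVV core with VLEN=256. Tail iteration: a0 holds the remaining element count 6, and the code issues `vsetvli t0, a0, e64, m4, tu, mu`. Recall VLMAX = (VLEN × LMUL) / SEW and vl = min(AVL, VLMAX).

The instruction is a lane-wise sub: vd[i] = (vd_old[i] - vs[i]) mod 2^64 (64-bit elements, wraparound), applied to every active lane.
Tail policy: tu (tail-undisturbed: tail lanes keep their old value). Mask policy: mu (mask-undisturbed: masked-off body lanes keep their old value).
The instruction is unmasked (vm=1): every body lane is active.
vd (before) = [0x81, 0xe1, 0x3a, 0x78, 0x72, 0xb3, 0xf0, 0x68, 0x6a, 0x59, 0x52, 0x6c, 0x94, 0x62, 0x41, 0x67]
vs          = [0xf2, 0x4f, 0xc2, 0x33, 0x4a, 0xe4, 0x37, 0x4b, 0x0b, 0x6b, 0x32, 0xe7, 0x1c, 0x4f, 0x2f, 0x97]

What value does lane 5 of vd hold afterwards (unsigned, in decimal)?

vd[5] = 18446744073709551567

VLMAX = (256 × 4) / 64 = 16 lanes
AVL=6 ≤ VLMAX=16, so vl = 6
vd[0] sub(0x81,0xf2) -> 0xffffffffffffff8f
vd[1] sub(0xe1,0x4f) -> 0x92
vd[2] sub(0x3a,0xc2) -> 0xffffffffffffff78
vd[3] sub(0x78,0x33) -> 0x45
vd[4] sub(0x72,0x4a) -> 0x28
vd[5] sub(0xb3,0xe4) -> 0xffffffffffffffcf
vd[6] tail/keep -> 0xf0
vd[7] tail/keep -> 0x68
vd[8] tail/keep -> 0x6a
vd[9] tail/keep -> 0x59
vd[10] tail/keep -> 0x52
vd[11] tail/keep -> 0x6c
vd[12] tail/keep -> 0x94
vd[13] tail/keep -> 0x62
vd[14] tail/keep -> 0x41
vd[15] tail/keep -> 0x67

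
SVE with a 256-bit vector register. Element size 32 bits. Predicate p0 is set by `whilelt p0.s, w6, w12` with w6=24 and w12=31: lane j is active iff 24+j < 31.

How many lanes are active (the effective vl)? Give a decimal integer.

vl = 7

register lanes = 256/32 = 8
active while 24+j < 31, i.e. j ∈ [0,7) capped at 8 ⇒ 7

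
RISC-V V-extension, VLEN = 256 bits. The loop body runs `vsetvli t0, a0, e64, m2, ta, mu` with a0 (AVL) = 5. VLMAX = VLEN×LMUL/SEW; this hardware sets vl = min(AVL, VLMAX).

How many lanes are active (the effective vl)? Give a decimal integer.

vl = 5

lanes per group: 256·2/64 = 8
vl = min(AVL, VLMAX) = min(5, 8) = 5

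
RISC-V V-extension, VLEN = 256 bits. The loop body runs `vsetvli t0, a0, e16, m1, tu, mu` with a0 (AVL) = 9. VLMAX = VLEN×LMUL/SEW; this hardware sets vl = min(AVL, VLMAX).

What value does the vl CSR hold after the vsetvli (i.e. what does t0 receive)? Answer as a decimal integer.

vl = 9

VLMAX = (256 × 1) / 16 = 16 lanes
vl = min(AVL, VLMAX) = min(9, 16) = 9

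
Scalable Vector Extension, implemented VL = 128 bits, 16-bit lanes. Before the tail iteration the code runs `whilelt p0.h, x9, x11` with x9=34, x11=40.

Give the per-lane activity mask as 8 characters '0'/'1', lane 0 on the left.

register lanes = 128/16 = 8
p0[j] = (34+j < 40); true for j=0..5 → 6 lanes set
bits (lane 0 leftmost): 11111100

predicate = 11111100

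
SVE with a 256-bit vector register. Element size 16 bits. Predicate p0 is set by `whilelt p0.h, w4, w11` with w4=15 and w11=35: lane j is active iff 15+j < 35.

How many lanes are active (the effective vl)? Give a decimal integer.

vl = 16

256-bit reg / 16-bit elem → 16 lanes
active while 15+j < 35, i.e. j ∈ [0,20) capped at 16 ⇒ 16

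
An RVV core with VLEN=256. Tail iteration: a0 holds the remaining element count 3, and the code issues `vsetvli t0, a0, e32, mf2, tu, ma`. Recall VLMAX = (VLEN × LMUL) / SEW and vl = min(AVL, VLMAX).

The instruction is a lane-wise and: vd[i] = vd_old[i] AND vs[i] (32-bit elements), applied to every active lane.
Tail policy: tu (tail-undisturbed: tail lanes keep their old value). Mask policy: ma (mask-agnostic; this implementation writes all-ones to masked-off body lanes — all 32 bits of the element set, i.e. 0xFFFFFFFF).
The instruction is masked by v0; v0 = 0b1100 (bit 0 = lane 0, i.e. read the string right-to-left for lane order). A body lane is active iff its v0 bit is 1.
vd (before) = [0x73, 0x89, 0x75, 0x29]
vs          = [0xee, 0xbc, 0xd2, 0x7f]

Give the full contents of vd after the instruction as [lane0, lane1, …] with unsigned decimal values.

VLMAX = (256 × 1/2) / 32 = 4 lanes
AVL=3 ≤ VLMAX=4, so vl = 3
  i=0: mask-off/ones → 4294967295
  i=1: mask-off/ones → 4294967295
  i=2: and(0x75,0xd2) → 80
  i=3: tail/keep → 41

vd = [4294967295, 4294967295, 80, 41]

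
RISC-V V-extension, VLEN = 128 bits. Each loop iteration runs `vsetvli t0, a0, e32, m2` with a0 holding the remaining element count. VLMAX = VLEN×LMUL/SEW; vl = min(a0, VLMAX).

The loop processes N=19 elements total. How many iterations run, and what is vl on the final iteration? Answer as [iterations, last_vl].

[iterations, last_vl] = [3, 3]

VLMAX = (128 × 2) / 32 = 8 lanes
N=19: ⌈19/8⌉ = 3 iters; last vl = 19 − 2×8 = 3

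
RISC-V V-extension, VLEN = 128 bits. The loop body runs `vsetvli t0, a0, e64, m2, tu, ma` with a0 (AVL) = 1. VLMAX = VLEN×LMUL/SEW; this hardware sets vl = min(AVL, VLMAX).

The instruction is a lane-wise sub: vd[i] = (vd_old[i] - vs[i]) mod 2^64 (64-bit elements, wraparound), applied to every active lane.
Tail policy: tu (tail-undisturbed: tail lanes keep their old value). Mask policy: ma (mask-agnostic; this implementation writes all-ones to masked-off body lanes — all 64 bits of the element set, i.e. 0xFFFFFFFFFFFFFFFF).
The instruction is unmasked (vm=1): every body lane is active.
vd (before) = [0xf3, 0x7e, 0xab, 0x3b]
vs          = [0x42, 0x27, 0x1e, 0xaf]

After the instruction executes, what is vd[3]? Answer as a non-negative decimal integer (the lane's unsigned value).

vd[3] = 59

lanes per group: 128·2/64 = 4
vl = min(AVL, VLMAX) = min(1, 4) = 1
vd[0] sub(0xf3,0x42) -> 0xb1
vd[1] tail/keep -> 0x7e
vd[2] tail/keep -> 0xab
vd[3] tail/keep -> 0x3b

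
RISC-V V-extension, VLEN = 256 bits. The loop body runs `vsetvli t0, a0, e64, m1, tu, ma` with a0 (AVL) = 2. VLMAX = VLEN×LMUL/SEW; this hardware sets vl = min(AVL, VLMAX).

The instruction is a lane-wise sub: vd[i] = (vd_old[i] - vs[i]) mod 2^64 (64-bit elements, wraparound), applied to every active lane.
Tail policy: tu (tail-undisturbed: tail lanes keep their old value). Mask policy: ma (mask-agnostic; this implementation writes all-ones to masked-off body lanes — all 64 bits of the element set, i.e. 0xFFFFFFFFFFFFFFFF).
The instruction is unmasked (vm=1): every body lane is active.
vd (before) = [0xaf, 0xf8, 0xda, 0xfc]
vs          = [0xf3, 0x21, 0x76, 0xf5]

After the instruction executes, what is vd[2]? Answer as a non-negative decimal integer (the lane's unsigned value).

VLMAX = (256 × 1) / 64 = 4 lanes
vl ← min(2, 4) = 2
[0] sub(0xaf,0xf3) = 0xffffffffffffffbc
[1] sub(0xf8,0x21) = 0xd7
[2] tail/keep = 0xda
[3] tail/keep = 0xfc

vd[2] = 218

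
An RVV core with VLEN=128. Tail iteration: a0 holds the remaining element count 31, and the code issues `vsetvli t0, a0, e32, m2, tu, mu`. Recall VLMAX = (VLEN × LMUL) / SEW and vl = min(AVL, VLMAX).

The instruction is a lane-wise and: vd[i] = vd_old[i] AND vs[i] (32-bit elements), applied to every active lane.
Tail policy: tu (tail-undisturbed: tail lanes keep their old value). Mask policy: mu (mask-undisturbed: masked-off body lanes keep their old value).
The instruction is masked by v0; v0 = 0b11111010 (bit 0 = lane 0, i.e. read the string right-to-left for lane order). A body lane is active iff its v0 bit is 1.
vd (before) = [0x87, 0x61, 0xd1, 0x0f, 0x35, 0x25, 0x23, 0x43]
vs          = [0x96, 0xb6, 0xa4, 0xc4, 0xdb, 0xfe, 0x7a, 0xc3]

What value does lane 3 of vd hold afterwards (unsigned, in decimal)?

VLMAX = (128 × 2) / 32 = 8 lanes
vl = min(AVL, VLMAX) = min(31, 8) = 8
[0] mask-off/keep = 0x87
[1] and(0x61,0xb6) = 0x20
[2] mask-off/keep = 0xd1
[3] and(0x0f,0xc4) = 0x04
[4] and(0x35,0xdb) = 0x11
[5] and(0x25,0xfe) = 0x24
[6] and(0x23,0x7a) = 0x22
[7] and(0x43,0xc3) = 0x43

vd[3] = 4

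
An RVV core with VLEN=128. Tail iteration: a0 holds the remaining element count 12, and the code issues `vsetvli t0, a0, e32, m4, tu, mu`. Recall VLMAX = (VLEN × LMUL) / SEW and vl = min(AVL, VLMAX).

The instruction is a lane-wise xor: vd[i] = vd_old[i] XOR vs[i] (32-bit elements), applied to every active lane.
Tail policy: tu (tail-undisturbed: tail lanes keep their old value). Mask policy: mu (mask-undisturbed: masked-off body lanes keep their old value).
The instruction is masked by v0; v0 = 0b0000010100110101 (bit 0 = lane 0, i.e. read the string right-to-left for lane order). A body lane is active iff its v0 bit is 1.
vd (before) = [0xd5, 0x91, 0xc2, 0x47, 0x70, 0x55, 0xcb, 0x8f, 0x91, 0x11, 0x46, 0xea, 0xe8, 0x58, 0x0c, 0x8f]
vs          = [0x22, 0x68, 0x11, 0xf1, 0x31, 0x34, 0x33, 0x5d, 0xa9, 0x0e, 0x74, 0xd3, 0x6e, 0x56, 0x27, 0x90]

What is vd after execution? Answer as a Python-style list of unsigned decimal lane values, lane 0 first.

VLMAX = (128 × 4) / 32 = 16 lanes
vl = min(AVL, VLMAX) = min(12, 16) = 12
  i=0: xor(0xd5,0x22) → 247
  i=1: mask-off/keep → 145
  i=2: xor(0xc2,0x11) → 211
  i=3: mask-off/keep → 71
  i=4: xor(0x70,0x31) → 65
  i=5: xor(0x55,0x34) → 97
  i=6: mask-off/keep → 203
  i=7: mask-off/keep → 143
  i=8: xor(0x91,0xa9) → 56
  i=9: mask-off/keep → 17
  i=10: xor(0x46,0x74) → 50
  i=11: mask-off/keep → 234
  i=12: tail/keep → 232
  i=13: tail/keep → 88
  i=14: tail/keep → 12
  i=15: tail/keep → 143

vd = [247, 145, 211, 71, 65, 97, 203, 143, 56, 17, 50, 234, 232, 88, 12, 143]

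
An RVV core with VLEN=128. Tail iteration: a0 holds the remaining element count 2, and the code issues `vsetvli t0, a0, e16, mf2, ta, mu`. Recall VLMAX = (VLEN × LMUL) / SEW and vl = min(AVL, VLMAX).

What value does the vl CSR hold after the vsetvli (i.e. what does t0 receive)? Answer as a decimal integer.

VLMAX = VLEN×LMUL/SEW = 128×1/2/16 = 4
AVL=2 ≤ VLMAX=4, so vl = 2

vl = 2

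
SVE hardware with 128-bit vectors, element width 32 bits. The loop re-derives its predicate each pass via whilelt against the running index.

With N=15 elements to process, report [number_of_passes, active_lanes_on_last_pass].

[iterations, last_vl] = [4, 3]

lane count: 128 div 32 = 4
N=15: ⌈15/4⌉ = 4 iters; last vl = 15 − 3×4 = 3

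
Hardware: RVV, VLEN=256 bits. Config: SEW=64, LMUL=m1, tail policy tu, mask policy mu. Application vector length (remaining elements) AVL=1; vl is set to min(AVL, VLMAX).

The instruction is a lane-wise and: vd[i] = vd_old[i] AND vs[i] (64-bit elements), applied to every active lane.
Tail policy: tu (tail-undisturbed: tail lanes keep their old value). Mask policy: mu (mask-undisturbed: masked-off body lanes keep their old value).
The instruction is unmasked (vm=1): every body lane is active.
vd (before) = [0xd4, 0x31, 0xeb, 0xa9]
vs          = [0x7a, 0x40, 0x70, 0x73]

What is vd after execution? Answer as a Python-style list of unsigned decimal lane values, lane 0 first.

VLMAX = VLEN×LMUL/SEW = 256×1/64 = 4
vl = min(AVL, VLMAX) = min(1, 4) = 1
vd[0] and(0xd4,0x7a) -> 0x50
vd[1] tail/keep -> 0x31
vd[2] tail/keep -> 0xeb
vd[3] tail/keep -> 0xa9

vd = [80, 49, 235, 169]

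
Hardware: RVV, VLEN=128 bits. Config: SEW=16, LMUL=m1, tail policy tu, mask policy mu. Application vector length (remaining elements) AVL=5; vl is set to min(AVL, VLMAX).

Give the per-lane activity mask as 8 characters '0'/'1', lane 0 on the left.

lanes per group: 128·1/16 = 8
vl = min(AVL, VLMAX) = min(5, 8) = 5
bits (lane 0 leftmost): 11111000

predicate = 11111000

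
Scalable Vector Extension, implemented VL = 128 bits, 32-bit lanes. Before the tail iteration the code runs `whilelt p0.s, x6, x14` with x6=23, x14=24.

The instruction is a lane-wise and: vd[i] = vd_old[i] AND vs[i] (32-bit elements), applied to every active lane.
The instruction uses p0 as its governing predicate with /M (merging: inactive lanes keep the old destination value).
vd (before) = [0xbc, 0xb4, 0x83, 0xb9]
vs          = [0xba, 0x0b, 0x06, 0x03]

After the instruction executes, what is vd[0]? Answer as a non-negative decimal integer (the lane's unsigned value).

register lanes = 128/32 = 4
p0[j] = (23+j < 24); true for j=0..0 → 1 lanes set
  i=0: and(0xbc,0xba) → 184
  i=1: tail/keep → 180
  i=2: tail/keep → 131
  i=3: tail/keep → 185

vd[0] = 184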